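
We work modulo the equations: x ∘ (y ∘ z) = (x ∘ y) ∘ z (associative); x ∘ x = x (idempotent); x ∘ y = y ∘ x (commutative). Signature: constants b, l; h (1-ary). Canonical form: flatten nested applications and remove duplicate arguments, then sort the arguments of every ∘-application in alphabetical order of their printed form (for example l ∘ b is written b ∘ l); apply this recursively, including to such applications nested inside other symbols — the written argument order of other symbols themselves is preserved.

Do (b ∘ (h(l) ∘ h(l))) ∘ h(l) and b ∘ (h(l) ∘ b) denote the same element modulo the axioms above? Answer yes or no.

Left:  (b ∘ (h(l) ∘ h(l))) ∘ h(l)
  Merge nested applications:  b ∘ h(l) ∘ h(l) ∘ h(l)
  Deduplicate:  drop duplicate h(l), h(l)
  Sort arguments:  b ∘ h(l)
Right:  b ∘ (h(l) ∘ b)
  Flatten:  b ∘ h(l) ∘ b
  Deduplicate:  drop duplicate b
  Sort arguments:  b ∘ h(l)

Answer: yes — both canonical forms are b ∘ h(l)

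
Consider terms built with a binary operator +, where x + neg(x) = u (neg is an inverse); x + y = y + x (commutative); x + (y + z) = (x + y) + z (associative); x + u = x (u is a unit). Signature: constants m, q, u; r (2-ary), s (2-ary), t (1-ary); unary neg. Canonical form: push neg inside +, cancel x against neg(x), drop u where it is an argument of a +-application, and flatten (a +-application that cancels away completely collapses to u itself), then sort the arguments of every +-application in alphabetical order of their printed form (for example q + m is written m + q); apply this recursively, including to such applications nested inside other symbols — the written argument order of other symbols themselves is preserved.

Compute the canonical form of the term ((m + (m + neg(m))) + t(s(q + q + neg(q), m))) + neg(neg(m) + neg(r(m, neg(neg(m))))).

Push neg inside:  distribute neg over + and collapse double neg
Collect:  m + m + t(s(q, m)) + r(m, m)
Sort arguments:  m + m + r(m, m) + t(s(q, m))

Answer: m + m + r(m, m) + t(s(q, m))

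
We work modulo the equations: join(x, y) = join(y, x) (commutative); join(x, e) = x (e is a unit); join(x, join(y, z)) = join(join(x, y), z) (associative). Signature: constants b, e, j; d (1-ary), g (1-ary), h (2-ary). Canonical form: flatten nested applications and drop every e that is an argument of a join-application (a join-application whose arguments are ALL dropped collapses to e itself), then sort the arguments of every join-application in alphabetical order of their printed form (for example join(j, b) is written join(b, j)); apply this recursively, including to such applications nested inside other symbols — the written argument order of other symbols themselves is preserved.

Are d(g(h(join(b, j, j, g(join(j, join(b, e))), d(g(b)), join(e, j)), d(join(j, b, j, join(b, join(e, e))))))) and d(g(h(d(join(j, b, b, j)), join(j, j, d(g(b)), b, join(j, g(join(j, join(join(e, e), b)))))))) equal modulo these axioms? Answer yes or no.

Left:  d(g(h(join(b, j, j, g(join(j, join(b, e))), d(g(b)), join(e, j)), d(join(j, b, j, join(b, join(e, e)))))))
  Work inside:  join(b, j, j, g(join(j, join(b, e))), d(g(b)), join(e, j))
  Un-nest:  join(b, j, j, g(join(j, join(b, e))), d(g(b)), e, j)
  Canonicalize subterm:  g(join(j, join(b, e)))  →  g(join(b, j))
  Drop the unit:  drop e
  Sort arguments:  join(b, d(g(b)), g(join(b, j)), j, j, j)
  Put back:  d(g(h(join(b, d(g(b)), g(join(b, j)), j, j, j), d(join(b, b, j, j)))))
Right:  d(g(h(d(join(j, b, b, j)), join(j, j, d(g(b)), b, join(j, g(join(j, join(join(e, e), b))))))))
  Focus inside:  join(j, j, d(g(b)), b, join(j, g(join(j, join(join(e, e), b)))))
  Un-nest:  join(j, j, d(g(b)), b, j, g(join(j, join(join(e, e), b))))
  Simplify inside:  g(join(j, join(join(e, e), b)))  →  g(join(b, j))
  Order the arguments:  join(b, d(g(b)), g(join(b, j)), j, j, j)
  Put back:  d(g(h(d(join(b, b, j, j)), join(b, d(g(b)), g(join(b, j)), j, j, j))))

Answer: no — d(g(h(join(b, d(g(b)), g(join(b, j)), j, j, j), d(join(b, b, j, j))))) vs d(g(h(d(join(b, b, j, j)), join(b, d(g(b)), g(join(b, j)), j, j, j))))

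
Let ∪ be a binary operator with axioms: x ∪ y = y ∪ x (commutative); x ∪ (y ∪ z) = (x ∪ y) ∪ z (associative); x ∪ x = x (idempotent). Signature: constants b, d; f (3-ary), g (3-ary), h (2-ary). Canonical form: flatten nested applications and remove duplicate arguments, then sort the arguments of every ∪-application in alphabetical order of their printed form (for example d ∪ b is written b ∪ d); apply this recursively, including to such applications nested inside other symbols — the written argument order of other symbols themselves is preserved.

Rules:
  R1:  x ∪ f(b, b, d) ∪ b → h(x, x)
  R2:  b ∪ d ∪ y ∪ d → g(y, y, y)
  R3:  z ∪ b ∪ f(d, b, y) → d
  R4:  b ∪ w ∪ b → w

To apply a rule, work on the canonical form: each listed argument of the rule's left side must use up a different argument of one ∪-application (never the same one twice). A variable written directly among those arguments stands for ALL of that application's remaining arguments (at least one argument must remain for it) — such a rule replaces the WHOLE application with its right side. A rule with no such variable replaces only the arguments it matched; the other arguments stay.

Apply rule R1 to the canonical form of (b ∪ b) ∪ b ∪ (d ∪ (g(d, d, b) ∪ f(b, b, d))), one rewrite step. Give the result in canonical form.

Answer: h(d ∪ g(d, d, b), d ∪ g(d, d, b))

Derivation:
Canonical form:  b ∪ d ∪ f(b, b, d) ∪ g(d, d, b)
R1 matches:  uses b, f(b, b, d);  x := d ∪ g(d, d, b)
Every leftover argument binds to the variable; the entire application is replaced.
New term:  h(d ∪ g(d, d, b), d ∪ g(d, d, b))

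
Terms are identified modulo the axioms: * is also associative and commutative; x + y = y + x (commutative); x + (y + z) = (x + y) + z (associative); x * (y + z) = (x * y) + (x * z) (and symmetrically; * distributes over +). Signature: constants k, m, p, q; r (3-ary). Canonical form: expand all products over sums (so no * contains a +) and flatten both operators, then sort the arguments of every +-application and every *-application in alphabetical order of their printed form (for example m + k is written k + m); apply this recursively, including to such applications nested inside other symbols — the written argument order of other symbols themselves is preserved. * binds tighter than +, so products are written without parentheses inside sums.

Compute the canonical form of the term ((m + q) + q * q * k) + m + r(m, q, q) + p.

Merge nested applications:  m + q + k * q * q + m + r(m, q, q) + p
Sort arguments:  k * q * q + m + m + p + q + r(m, q, q)

Answer: k * q * q + m + m + p + q + r(m, q, q)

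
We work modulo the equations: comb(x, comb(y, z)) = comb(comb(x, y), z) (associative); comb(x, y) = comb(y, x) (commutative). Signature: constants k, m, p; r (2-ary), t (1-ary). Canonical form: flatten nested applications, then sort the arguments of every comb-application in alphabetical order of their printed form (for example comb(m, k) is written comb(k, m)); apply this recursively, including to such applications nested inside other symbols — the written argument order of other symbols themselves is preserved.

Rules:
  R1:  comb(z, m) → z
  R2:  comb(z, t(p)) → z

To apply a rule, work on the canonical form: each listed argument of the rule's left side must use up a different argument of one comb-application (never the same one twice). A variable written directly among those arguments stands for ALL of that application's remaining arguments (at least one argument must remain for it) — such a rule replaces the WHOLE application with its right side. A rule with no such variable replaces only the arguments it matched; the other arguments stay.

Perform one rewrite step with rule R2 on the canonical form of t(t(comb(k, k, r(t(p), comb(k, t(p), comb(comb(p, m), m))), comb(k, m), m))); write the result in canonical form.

Answer: t(t(comb(k, k, k, m, m, r(t(p), comb(k, m, m, p)))))

Derivation:
Canonical form:  t(t(comb(k, k, k, m, m, r(t(p), comb(k, m, m, p, t(p))))))
Apply R2:  consuming t(p);  z := comb(k, m, m, p)
The extension variable absorbs all remaining arguments, so the whole application is rewritten.
Giving:  t(t(comb(k, k, k, m, m, r(t(p), comb(k, m, m, p)))))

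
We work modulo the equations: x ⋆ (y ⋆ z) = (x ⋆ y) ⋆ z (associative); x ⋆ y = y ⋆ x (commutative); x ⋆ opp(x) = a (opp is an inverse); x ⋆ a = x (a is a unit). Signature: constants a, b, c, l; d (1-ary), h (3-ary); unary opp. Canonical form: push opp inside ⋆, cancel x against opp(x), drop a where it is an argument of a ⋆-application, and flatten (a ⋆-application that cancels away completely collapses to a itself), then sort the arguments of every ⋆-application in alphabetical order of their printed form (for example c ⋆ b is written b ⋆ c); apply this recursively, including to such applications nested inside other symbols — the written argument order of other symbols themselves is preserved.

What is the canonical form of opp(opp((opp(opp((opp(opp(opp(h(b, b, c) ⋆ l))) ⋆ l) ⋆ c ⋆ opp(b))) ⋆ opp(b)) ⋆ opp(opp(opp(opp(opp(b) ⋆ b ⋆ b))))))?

Answer: c ⋆ opp(b) ⋆ opp(h(b, b, c))

Derivation:
Push opp inside:  distribute opp over ⋆ and collapse double opp
Cancel:  l cancels
Collect terms:  opp(h(b, b, c)) ⋆ c ⋆ opp(b)
Sort:  c ⋆ opp(b) ⋆ opp(h(b, b, c))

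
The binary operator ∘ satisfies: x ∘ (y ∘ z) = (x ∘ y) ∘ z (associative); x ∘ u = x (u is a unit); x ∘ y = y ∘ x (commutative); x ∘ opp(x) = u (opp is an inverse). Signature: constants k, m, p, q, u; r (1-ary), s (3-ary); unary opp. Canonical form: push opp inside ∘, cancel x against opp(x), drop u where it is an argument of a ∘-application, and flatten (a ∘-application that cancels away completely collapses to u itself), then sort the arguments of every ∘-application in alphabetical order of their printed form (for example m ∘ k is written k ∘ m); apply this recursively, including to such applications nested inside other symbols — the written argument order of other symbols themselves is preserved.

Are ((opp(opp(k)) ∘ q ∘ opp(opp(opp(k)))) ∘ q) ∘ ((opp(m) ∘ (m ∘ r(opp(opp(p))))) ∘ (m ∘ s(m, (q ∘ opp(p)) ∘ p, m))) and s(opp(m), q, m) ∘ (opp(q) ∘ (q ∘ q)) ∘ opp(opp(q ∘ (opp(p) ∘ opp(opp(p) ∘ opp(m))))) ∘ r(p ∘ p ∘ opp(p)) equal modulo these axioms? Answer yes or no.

Left:  ((opp(opp(k)) ∘ q ∘ opp(opp(opp(k)))) ∘ q) ∘ ((opp(m) ∘ (m ∘ r(opp(opp(p))))) ∘ (m ∘ s(m, (q ∘ opp(p)) ∘ p, m)))
  Push opp inside:  distribute opp over ∘ and collapse double opp
  Cancel:  k cancels
  Collect terms:  q ∘ q ∘ m ∘ r(p) ∘ s(m, q, m)
  Sort:  m ∘ q ∘ q ∘ r(p) ∘ s(m, q, m)
Right:  s(opp(m), q, m) ∘ (opp(q) ∘ (q ∘ q)) ∘ opp(opp(q ∘ (opp(p) ∘ opp(opp(p) ∘ opp(m))))) ∘ r(p ∘ p ∘ opp(p))
  Push opp inside:  distribute opp over ∘ and collapse double opp
  Cancel inverse pairs:  p cancels
  Collect terms:  s(opp(m), q, m) ∘ q ∘ q ∘ m ∘ r(p)
  Sort arguments:  m ∘ q ∘ q ∘ r(p) ∘ s(opp(m), q, m)

Answer: no — m ∘ q ∘ q ∘ r(p) ∘ s(m, q, m) vs m ∘ q ∘ q ∘ r(p) ∘ s(opp(m), q, m)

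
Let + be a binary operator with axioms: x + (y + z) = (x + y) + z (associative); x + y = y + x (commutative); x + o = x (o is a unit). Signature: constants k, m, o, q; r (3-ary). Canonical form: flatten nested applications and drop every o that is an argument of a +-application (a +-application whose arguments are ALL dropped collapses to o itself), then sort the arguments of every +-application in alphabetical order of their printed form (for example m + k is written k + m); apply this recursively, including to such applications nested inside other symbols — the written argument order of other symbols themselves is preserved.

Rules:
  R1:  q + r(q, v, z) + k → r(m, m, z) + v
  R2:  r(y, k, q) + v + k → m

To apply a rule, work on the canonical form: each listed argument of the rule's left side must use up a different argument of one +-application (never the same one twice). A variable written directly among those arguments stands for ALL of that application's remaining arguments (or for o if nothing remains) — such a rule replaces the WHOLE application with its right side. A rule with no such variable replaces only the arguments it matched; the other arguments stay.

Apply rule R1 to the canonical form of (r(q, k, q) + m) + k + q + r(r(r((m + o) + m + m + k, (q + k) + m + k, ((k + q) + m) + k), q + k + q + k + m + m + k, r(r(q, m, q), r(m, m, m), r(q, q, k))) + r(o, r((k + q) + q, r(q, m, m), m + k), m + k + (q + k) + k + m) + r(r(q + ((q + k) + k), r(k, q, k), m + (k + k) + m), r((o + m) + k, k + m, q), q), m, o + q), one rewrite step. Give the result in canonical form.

Canonical form:  k + m + q + r(q, k, q) + r(r(o, r(k + q + q, r(q, m, m), k + m), k + k + k + m + m + q) + r(r(k + k + q + q, r(k, q, k), k + k + m + m), r(k + m, k + m, q), q) + r(r(k + m + m + m, k + k + m + q, k + k + m + q), k + k + k + m + m + q + q, r(r(q, m, q), r(m, m, m), r(q, q, k))), m, q)
Apply R1:  consuming k, q, r(q, k, q);  v := k, z := q
New term:  k + m + r(m, m, q) + r(r(o, r(k + q + q, r(q, m, m), k + m), k + k + k + m + m + q) + r(r(k + k + q + q, r(k, q, k), k + k + m + m), r(k + m, k + m, q), q) + r(r(k + m + m + m, k + k + m + q, k + k + m + q), k + k + k + m + m + q + q, r(r(q, m, q), r(m, m, m), r(q, q, k))), m, q)

Answer: k + m + r(m, m, q) + r(r(o, r(k + q + q, r(q, m, m), k + m), k + k + k + m + m + q) + r(r(k + k + q + q, r(k, q, k), k + k + m + m), r(k + m, k + m, q), q) + r(r(k + m + m + m, k + k + m + q, k + k + m + q), k + k + k + m + m + q + q, r(r(q, m, q), r(m, m, m), r(q, q, k))), m, q)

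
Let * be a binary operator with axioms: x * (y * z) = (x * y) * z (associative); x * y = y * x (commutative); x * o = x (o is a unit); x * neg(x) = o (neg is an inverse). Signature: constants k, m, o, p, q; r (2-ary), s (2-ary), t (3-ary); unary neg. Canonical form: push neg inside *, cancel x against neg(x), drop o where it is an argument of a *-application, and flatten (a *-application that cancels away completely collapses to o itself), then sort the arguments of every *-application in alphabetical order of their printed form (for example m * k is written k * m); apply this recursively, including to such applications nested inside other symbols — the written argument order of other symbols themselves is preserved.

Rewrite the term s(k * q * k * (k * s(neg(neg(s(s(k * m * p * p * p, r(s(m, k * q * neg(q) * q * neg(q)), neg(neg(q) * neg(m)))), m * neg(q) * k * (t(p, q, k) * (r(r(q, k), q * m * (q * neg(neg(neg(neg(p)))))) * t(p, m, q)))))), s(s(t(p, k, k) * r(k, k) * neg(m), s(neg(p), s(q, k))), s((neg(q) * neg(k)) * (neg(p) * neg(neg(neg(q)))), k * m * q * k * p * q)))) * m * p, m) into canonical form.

Answer: s(k * k * k * m * p * q * s(s(s(k * m * p * p * p, r(s(m, k), m * q)), k * m * neg(q) * r(r(q, k), m * p * q * q) * t(p, m, q) * t(p, q, k)), s(s(neg(m) * r(k, k) * t(p, k, k), s(neg(p), s(q, k))), s(neg(k) * neg(p) * neg(q) * neg(q), k * k * m * p * q * q))), m)

Derivation:
Descend into:  k * q * k * (k * s(neg(neg(s(s(k * m * p * p * p, r(s(m, k * q * neg(q) * q * neg(q)), neg(neg(q) * neg(m)))), m * neg(q) * k * (t(p, q, k) * (r(r(q, k), q * m * (q * neg(neg(neg(neg(p)))))) * t(p, m, q)))))), s(s(t(p, k, k) * r(k, k) * neg(m), s(neg(p), s(q, k))), s((neg(q) * neg(k)) * (neg(p) * neg(neg(neg(q)))), k * m * q * k * p * q)))) * m * p
Push neg inside:  distribute neg over * and collapse double neg
Collect terms:  k * k * k * q * s(s(s(k * m * p * p * p, r(s(m, k), m * q)), k * m * neg(q) * r(r(q, k), m * p * q * q) * t(p, m, q) * t(p, q, k)), s(s(neg(m) * r(k, k) * t(p, k, k), s(neg(p), s(q, k))), s(neg(k) * neg(p) * neg(q) * neg(q), k * k * m * p * q * q))) * m * p
Sort arguments:  k * k * k * m * p * q * s(s(s(k * m * p * p * p, r(s(m, k), m * q)), k * m * neg(q) * r(r(q, k), m * p * q * q) * t(p, m, q) * t(p, q, k)), s(s(neg(m) * r(k, k) * t(p, k, k), s(neg(p), s(q, k))), s(neg(k) * neg(p) * neg(q) * neg(q), k * k * m * p * q * q)))
Put back:  s(k * k * k * m * p * q * s(s(s(k * m * p * p * p, r(s(m, k), m * q)), k * m * neg(q) * r(r(q, k), m * p * q * q) * t(p, m, q) * t(p, q, k)), s(s(neg(m) * r(k, k) * t(p, k, k), s(neg(p), s(q, k))), s(neg(k) * neg(p) * neg(q) * neg(q), k * k * m * p * q * q))), m)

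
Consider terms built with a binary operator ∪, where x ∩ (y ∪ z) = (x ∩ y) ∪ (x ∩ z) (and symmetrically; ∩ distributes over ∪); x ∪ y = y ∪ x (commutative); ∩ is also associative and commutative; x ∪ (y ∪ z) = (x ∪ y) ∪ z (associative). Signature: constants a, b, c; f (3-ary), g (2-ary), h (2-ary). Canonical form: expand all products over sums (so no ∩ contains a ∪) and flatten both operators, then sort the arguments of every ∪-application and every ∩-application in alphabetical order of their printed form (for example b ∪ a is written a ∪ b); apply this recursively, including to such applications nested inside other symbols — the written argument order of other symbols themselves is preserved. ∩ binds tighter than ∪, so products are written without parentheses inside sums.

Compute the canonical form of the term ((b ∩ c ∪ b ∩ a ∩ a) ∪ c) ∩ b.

Answer: a ∩ a ∩ b ∩ b ∪ b ∩ b ∩ c ∪ b ∩ c

Derivation:
Expand products over sums:  b ∩ b ∩ c ∪ a ∩ a ∩ b ∩ b ∪ b ∩ c
Sort:  a ∩ a ∩ b ∩ b ∪ b ∩ b ∩ c ∪ b ∩ c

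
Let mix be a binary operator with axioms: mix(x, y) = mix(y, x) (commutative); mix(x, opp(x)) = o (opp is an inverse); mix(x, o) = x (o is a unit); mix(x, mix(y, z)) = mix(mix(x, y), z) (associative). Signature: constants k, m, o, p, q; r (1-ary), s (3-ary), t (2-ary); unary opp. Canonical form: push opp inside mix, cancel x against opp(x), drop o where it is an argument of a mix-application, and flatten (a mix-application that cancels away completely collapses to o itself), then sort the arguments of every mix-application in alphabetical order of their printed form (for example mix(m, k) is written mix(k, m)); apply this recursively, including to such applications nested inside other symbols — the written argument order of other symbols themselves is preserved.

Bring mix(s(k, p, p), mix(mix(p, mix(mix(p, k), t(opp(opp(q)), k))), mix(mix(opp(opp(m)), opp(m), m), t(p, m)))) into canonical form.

Answer: mix(k, m, p, p, s(k, p, p), t(p, m), t(q, k))

Derivation:
Push opp inside:  distribute opp over mix and collapse double opp
Combine occurrences:  mix(s(k, p, p), p, p, k, t(q, k), m, t(p, m))
Sort arguments:  mix(k, m, p, p, s(k, p, p), t(p, m), t(q, k))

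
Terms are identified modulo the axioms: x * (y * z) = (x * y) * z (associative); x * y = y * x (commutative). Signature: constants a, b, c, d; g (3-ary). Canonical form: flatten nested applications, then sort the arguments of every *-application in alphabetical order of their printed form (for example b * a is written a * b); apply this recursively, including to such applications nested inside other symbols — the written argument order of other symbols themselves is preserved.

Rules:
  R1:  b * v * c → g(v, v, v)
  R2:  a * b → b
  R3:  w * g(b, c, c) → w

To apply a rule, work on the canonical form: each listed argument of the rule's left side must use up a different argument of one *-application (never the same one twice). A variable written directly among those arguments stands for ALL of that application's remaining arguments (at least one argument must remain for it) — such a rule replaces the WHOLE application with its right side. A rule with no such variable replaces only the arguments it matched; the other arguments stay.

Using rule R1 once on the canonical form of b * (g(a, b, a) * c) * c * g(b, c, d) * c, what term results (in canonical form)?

Answer: g(c * c * g(a, b, a) * g(b, c, d), c * c * g(a, b, a) * g(b, c, d), c * c * g(a, b, a) * g(b, c, d))

Derivation:
Canonical form:  b * c * c * c * g(a, b, a) * g(b, c, d)
R1 matches:  uses b, c;  v := c * c * g(a, b, a) * g(b, c, d)
Every leftover argument binds to the variable; the entire application is replaced.
Giving:  g(c * c * g(a, b, a) * g(b, c, d), c * c * g(a, b, a) * g(b, c, d), c * c * g(a, b, a) * g(b, c, d))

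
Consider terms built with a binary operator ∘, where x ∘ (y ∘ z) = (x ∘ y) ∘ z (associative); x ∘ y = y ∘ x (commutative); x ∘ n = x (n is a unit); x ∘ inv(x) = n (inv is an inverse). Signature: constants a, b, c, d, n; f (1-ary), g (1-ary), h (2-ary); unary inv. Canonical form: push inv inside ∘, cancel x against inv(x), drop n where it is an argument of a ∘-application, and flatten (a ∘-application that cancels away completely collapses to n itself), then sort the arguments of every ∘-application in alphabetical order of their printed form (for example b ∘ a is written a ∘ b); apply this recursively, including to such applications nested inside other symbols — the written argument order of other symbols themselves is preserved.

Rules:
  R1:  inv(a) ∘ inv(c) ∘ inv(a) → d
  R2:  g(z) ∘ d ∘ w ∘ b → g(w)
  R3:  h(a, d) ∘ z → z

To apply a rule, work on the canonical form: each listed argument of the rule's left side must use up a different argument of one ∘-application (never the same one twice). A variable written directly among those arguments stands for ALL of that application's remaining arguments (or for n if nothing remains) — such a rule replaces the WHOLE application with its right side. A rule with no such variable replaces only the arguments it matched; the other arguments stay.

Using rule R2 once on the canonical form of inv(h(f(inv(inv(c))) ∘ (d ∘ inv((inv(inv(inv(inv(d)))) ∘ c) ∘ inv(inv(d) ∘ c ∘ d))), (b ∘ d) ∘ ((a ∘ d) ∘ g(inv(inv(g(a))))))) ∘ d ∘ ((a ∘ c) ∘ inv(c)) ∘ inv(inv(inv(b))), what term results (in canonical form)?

Answer: a ∘ d ∘ inv(b) ∘ inv(h(f(c), g(a ∘ d)))

Derivation:
Canonical form:  a ∘ d ∘ inv(b) ∘ inv(h(f(c), a ∘ b ∘ d ∘ d ∘ g(g(a))))
R2 matches:  uses b, d, g(g(a));  w := a ∘ d, z := g(a)
Every leftover argument binds to the variable; the entire application is replaced.
Giving:  a ∘ d ∘ inv(b) ∘ inv(h(f(c), g(a ∘ d)))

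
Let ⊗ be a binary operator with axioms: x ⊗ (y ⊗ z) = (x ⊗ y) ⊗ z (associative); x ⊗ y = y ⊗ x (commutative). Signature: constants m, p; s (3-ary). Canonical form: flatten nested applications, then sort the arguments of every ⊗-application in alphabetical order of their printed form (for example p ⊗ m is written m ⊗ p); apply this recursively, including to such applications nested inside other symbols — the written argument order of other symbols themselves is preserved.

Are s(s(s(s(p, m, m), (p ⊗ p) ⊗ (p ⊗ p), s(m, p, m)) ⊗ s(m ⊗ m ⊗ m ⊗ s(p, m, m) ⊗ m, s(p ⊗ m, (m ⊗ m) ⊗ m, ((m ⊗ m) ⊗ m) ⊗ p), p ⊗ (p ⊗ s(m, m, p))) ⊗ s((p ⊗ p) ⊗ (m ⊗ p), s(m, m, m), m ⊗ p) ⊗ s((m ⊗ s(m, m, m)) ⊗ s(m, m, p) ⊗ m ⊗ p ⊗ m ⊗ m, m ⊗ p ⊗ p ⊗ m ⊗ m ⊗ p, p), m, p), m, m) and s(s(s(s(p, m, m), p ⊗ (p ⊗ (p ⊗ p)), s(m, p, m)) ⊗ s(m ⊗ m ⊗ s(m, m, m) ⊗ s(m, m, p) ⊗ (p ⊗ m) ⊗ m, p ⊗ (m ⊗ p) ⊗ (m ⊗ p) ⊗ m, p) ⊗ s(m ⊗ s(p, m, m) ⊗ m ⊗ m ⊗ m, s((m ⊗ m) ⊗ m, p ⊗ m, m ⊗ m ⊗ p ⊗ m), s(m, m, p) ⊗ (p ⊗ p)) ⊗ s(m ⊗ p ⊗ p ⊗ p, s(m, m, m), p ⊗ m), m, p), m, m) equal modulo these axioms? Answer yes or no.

Answer: no — s(s(s(m ⊗ m ⊗ m ⊗ m ⊗ p ⊗ s(m, m, m) ⊗ s(m, m, p), m ⊗ m ⊗ m ⊗ p ⊗ p ⊗ p, p) ⊗ s(m ⊗ m ⊗ m ⊗ m ⊗ s(p, m, m), s(m ⊗ p, m ⊗ m ⊗ m, m ⊗ m ⊗ m ⊗ p), p ⊗ p ⊗ s(m, m, p)) ⊗ s(m ⊗ p ⊗ p ⊗ p, s(m, m, m), m ⊗ p) ⊗ s(s(p, m, m), p ⊗ p ⊗ p ⊗ p, s(m, p, m)), m, p), m, m) vs s(s(s(m ⊗ m ⊗ m ⊗ m ⊗ p ⊗ s(m, m, m) ⊗ s(m, m, p), m ⊗ m ⊗ m ⊗ p ⊗ p ⊗ p, p) ⊗ s(m ⊗ m ⊗ m ⊗ m ⊗ s(p, m, m), s(m ⊗ m ⊗ m, m ⊗ p, m ⊗ m ⊗ m ⊗ p), p ⊗ p ⊗ s(m, m, p)) ⊗ s(m ⊗ p ⊗ p ⊗ p, s(m, m, m), m ⊗ p) ⊗ s(s(p, m, m), p ⊗ p ⊗ p ⊗ p, s(m, p, m)), m, p), m, m)

Derivation:
Left:  s(s(s(s(p, m, m), (p ⊗ p) ⊗ (p ⊗ p), s(m, p, m)) ⊗ s(m ⊗ m ⊗ m ⊗ s(p, m, m) ⊗ m, s(p ⊗ m, (m ⊗ m) ⊗ m, ((m ⊗ m) ⊗ m) ⊗ p), p ⊗ (p ⊗ s(m, m, p))) ⊗ s((p ⊗ p) ⊗ (m ⊗ p), s(m, m, m), m ⊗ p) ⊗ s((m ⊗ s(m, m, m)) ⊗ s(m, m, p) ⊗ m ⊗ p ⊗ m ⊗ m, m ⊗ p ⊗ p ⊗ m ⊗ m ⊗ p, p), m, p), m, m)
  Work inside:  s(s(p, m, m), (p ⊗ p) ⊗ (p ⊗ p), s(m, p, m)) ⊗ s(m ⊗ m ⊗ m ⊗ s(p, m, m) ⊗ m, s(p ⊗ m, (m ⊗ m) ⊗ m, ((m ⊗ m) ⊗ m) ⊗ p), p ⊗ (p ⊗ s(m, m, p))) ⊗ s((p ⊗ p) ⊗ (m ⊗ p), s(m, m, m), m ⊗ p) ⊗ s((m ⊗ s(m, m, m)) ⊗ s(m, m, p) ⊗ m ⊗ p ⊗ m ⊗ m, m ⊗ p ⊗ p ⊗ m ⊗ m ⊗ p, p)
  Simplify inside:  s(s(p, m, m), (p ⊗ p) ⊗ (p ⊗ p), s(m, p, m))  →  s(s(p, m, m), p ⊗ p ⊗ p ⊗ p, s(m, p, m))
  Canonicalize subterm:  s(m ⊗ m ⊗ m ⊗ s(p, m, m) ⊗ m, s(p ⊗ m, (m ⊗ m) ⊗ m, ((m ⊗ m) ⊗ m) ⊗ p), p ⊗ (p ⊗ s(m, m, p)))  →  s(m ⊗ m ⊗ m ⊗ m ⊗ s(p, m, m), s(m ⊗ p, m ⊗ m ⊗ m, m ⊗ m ⊗ m ⊗ p), p ⊗ p ⊗ s(m, m, p))
  Simplify inside:  s((p ⊗ p) ⊗ (m ⊗ p), s(m, m, m), m ⊗ p)  →  s(m ⊗ p ⊗ p ⊗ p, s(m, m, m), m ⊗ p)
  Order the arguments:  s(m ⊗ m ⊗ m ⊗ m ⊗ p ⊗ s(m, m, m) ⊗ s(m, m, p), m ⊗ m ⊗ m ⊗ p ⊗ p ⊗ p, p) ⊗ s(m ⊗ m ⊗ m ⊗ m ⊗ s(p, m, m), s(m ⊗ p, m ⊗ m ⊗ m, m ⊗ m ⊗ m ⊗ p), p ⊗ p ⊗ s(m, m, p)) ⊗ s(m ⊗ p ⊗ p ⊗ p, s(m, m, m), m ⊗ p) ⊗ s(s(p, m, m), p ⊗ p ⊗ p ⊗ p, s(m, p, m))
  Rebuild:  s(s(s(m ⊗ m ⊗ m ⊗ m ⊗ p ⊗ s(m, m, m) ⊗ s(m, m, p), m ⊗ m ⊗ m ⊗ p ⊗ p ⊗ p, p) ⊗ s(m ⊗ m ⊗ m ⊗ m ⊗ s(p, m, m), s(m ⊗ p, m ⊗ m ⊗ m, m ⊗ m ⊗ m ⊗ p), p ⊗ p ⊗ s(m, m, p)) ⊗ s(m ⊗ p ⊗ p ⊗ p, s(m, m, m), m ⊗ p) ⊗ s(s(p, m, m), p ⊗ p ⊗ p ⊗ p, s(m, p, m)), m, p), m, m)
Right:  s(s(s(s(p, m, m), p ⊗ (p ⊗ (p ⊗ p)), s(m, p, m)) ⊗ s(m ⊗ m ⊗ s(m, m, m) ⊗ s(m, m, p) ⊗ (p ⊗ m) ⊗ m, p ⊗ (m ⊗ p) ⊗ (m ⊗ p) ⊗ m, p) ⊗ s(m ⊗ s(p, m, m) ⊗ m ⊗ m ⊗ m, s((m ⊗ m) ⊗ m, p ⊗ m, m ⊗ m ⊗ p ⊗ m), s(m, m, p) ⊗ (p ⊗ p)) ⊗ s(m ⊗ p ⊗ p ⊗ p, s(m, m, m), p ⊗ m), m, p), m, m)
  Work inside:  s(s(p, m, m), p ⊗ (p ⊗ (p ⊗ p)), s(m, p, m)) ⊗ s(m ⊗ m ⊗ s(m, m, m) ⊗ s(m, m, p) ⊗ (p ⊗ m) ⊗ m, p ⊗ (m ⊗ p) ⊗ (m ⊗ p) ⊗ m, p) ⊗ s(m ⊗ s(p, m, m) ⊗ m ⊗ m ⊗ m, s((m ⊗ m) ⊗ m, p ⊗ m, m ⊗ m ⊗ p ⊗ m), s(m, m, p) ⊗ (p ⊗ p)) ⊗ s(m ⊗ p ⊗ p ⊗ p, s(m, m, m), p ⊗ m)
  Canonicalize subterm:  s(s(p, m, m), p ⊗ (p ⊗ (p ⊗ p)), s(m, p, m))  →  s(s(p, m, m), p ⊗ p ⊗ p ⊗ p, s(m, p, m))
  Canonicalize subterm:  s(m ⊗ m ⊗ s(m, m, m) ⊗ s(m, m, p) ⊗ (p ⊗ m) ⊗ m, p ⊗ (m ⊗ p) ⊗ (m ⊗ p) ⊗ m, p)  →  s(m ⊗ m ⊗ m ⊗ m ⊗ p ⊗ s(m, m, m) ⊗ s(m, m, p), m ⊗ m ⊗ m ⊗ p ⊗ p ⊗ p, p)
  Inside:  s(m ⊗ s(p, m, m) ⊗ m ⊗ m ⊗ m, s((m ⊗ m) ⊗ m, p ⊗ m, m ⊗ m ⊗ p ⊗ m), s(m, m, p) ⊗ (p ⊗ p))  →  s(m ⊗ m ⊗ m ⊗ m ⊗ s(p, m, m), s(m ⊗ m ⊗ m, m ⊗ p, m ⊗ m ⊗ m ⊗ p), p ⊗ p ⊗ s(m, m, p))
  Sort arguments:  s(m ⊗ m ⊗ m ⊗ m ⊗ p ⊗ s(m, m, m) ⊗ s(m, m, p), m ⊗ m ⊗ m ⊗ p ⊗ p ⊗ p, p) ⊗ s(m ⊗ m ⊗ m ⊗ m ⊗ s(p, m, m), s(m ⊗ m ⊗ m, m ⊗ p, m ⊗ m ⊗ m ⊗ p), p ⊗ p ⊗ s(m, m, p)) ⊗ s(m ⊗ p ⊗ p ⊗ p, s(m, m, m), m ⊗ p) ⊗ s(s(p, m, m), p ⊗ p ⊗ p ⊗ p, s(m, p, m))
  Reassemble:  s(s(s(m ⊗ m ⊗ m ⊗ m ⊗ p ⊗ s(m, m, m) ⊗ s(m, m, p), m ⊗ m ⊗ m ⊗ p ⊗ p ⊗ p, p) ⊗ s(m ⊗ m ⊗ m ⊗ m ⊗ s(p, m, m), s(m ⊗ m ⊗ m, m ⊗ p, m ⊗ m ⊗ m ⊗ p), p ⊗ p ⊗ s(m, m, p)) ⊗ s(m ⊗ p ⊗ p ⊗ p, s(m, m, m), m ⊗ p) ⊗ s(s(p, m, m), p ⊗ p ⊗ p ⊗ p, s(m, p, m)), m, p), m, m)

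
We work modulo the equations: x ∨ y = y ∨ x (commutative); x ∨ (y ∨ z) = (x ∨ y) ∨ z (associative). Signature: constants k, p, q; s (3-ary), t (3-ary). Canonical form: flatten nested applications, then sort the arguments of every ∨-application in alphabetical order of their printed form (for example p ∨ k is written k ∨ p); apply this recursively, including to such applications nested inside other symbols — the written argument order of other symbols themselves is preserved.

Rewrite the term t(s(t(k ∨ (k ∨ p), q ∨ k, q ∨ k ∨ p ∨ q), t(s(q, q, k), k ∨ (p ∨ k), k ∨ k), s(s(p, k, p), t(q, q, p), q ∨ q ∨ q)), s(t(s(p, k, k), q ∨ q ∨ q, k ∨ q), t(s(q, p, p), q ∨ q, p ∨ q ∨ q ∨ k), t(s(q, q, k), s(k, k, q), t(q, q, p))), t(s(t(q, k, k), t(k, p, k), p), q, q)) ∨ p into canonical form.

Canonicalize subterm:  t(s(t(k ∨ (k ∨ p), q ∨ k, q ∨ k ∨ p ∨ q), t(s(q, q, k), k ∨ (p ∨ k), k ∨ k), s(s(p, k, p), t(q, q, p), q ∨ q ∨ q)), s(t(s(p, k, k), q ∨ q ∨ q, k ∨ q), t(s(q, p, p), q ∨ q, p ∨ q ∨ q ∨ k), t(s(q, q, k), s(k, k, q), t(q, q, p))), t(s(t(q, k, k), t(k, p, k), p), q, q))  →  t(s(t(k ∨ k ∨ p, k ∨ q, k ∨ p ∨ q ∨ q), t(s(q, q, k), k ∨ k ∨ p, k ∨ k), s(s(p, k, p), t(q, q, p), q ∨ q ∨ q)), s(t(s(p, k, k), q ∨ q ∨ q, k ∨ q), t(s(q, p, p), q ∨ q, k ∨ p ∨ q ∨ q), t(s(q, q, k), s(k, k, q), t(q, q, p))), t(s(t(q, k, k), t(k, p, k), p), q, q))
Sort arguments:  p ∨ t(s(t(k ∨ k ∨ p, k ∨ q, k ∨ p ∨ q ∨ q), t(s(q, q, k), k ∨ k ∨ p, k ∨ k), s(s(p, k, p), t(q, q, p), q ∨ q ∨ q)), s(t(s(p, k, k), q ∨ q ∨ q, k ∨ q), t(s(q, p, p), q ∨ q, k ∨ p ∨ q ∨ q), t(s(q, q, k), s(k, k, q), t(q, q, p))), t(s(t(q, k, k), t(k, p, k), p), q, q))

Answer: p ∨ t(s(t(k ∨ k ∨ p, k ∨ q, k ∨ p ∨ q ∨ q), t(s(q, q, k), k ∨ k ∨ p, k ∨ k), s(s(p, k, p), t(q, q, p), q ∨ q ∨ q)), s(t(s(p, k, k), q ∨ q ∨ q, k ∨ q), t(s(q, p, p), q ∨ q, k ∨ p ∨ q ∨ q), t(s(q, q, k), s(k, k, q), t(q, q, p))), t(s(t(q, k, k), t(k, p, k), p), q, q))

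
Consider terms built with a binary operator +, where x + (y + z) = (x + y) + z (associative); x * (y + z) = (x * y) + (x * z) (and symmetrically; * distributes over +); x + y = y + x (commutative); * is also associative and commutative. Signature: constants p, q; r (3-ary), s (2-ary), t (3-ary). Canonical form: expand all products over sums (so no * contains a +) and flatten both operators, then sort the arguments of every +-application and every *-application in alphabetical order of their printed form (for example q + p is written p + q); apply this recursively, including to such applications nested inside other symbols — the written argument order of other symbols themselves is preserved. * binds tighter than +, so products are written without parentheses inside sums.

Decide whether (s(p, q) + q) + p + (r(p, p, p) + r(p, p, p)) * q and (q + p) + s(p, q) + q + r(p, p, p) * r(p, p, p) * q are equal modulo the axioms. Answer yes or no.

Left:  (s(p, q) + q) + p + (r(p, p, p) + r(p, p, p)) * q
  Distribute:  s(p, q) + q + p + q * r(p, p, p) + q * r(p, p, p)
  Order the arguments:  p + q + q * r(p, p, p) + q * r(p, p, p) + s(p, q)
Right:  (q + p) + s(p, q) + q + r(p, p, p) * r(p, p, p) * q
  Flatten:  q + p + s(p, q) + q + q * r(p, p, p) * r(p, p, p)
  Sort arguments:  p + q + q + q * r(p, p, p) * r(p, p, p) + s(p, q)

Answer: no — p + q + q * r(p, p, p) + q * r(p, p, p) + s(p, q) vs p + q + q + q * r(p, p, p) * r(p, p, p) + s(p, q)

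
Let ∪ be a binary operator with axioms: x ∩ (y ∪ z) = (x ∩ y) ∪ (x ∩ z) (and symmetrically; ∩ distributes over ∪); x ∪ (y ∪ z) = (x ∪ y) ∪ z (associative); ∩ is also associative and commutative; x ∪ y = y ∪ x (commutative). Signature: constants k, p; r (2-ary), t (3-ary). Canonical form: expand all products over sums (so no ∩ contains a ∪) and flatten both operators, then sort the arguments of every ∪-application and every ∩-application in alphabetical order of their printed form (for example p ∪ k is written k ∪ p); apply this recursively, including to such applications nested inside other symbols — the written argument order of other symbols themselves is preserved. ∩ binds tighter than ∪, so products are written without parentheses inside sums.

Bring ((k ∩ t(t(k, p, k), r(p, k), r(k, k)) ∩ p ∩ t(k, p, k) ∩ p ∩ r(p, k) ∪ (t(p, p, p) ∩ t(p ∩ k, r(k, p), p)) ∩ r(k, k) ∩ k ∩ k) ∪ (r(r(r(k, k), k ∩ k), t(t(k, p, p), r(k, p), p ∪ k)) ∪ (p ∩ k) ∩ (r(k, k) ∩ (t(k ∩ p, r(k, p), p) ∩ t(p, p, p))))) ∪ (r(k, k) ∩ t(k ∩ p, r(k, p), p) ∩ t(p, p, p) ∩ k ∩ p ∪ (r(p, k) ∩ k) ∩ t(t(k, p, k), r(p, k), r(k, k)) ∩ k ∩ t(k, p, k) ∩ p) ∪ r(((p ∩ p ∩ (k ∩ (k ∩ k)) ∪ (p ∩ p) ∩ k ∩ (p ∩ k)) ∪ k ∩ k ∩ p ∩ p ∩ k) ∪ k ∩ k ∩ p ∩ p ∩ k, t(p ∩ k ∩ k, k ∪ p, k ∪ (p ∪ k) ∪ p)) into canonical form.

Answer: k ∩ k ∩ p ∩ r(p, k) ∩ t(k, p, k) ∩ t(t(k, p, k), r(p, k), r(k, k)) ∪ k ∩ k ∩ r(k, k) ∩ t(k ∩ p, r(k, p), p) ∩ t(p, p, p) ∪ k ∩ p ∩ p ∩ r(p, k) ∩ t(k, p, k) ∩ t(t(k, p, k), r(p, k), r(k, k)) ∪ k ∩ p ∩ r(k, k) ∩ t(k ∩ p, r(k, p), p) ∩ t(p, p, p) ∪ k ∩ p ∩ r(k, k) ∩ t(k ∩ p, r(k, p), p) ∩ t(p, p, p) ∪ r(k ∩ k ∩ k ∩ p ∩ p ∪ k ∩ k ∩ k ∩ p ∩ p ∪ k ∩ k ∩ k ∩ p ∩ p ∪ k ∩ k ∩ p ∩ p ∩ p, t(k ∩ k ∩ p, k ∪ p, k ∪ k ∪ p ∪ p)) ∪ r(r(r(k, k), k ∩ k), t(t(k, p, p), r(k, p), k ∪ p))

Derivation:
Flatten:  k ∩ p ∩ p ∩ r(p, k) ∩ t(k, p, k) ∩ t(t(k, p, k), r(p, k), r(k, k)) ∪ k ∩ k ∩ r(k, k) ∩ t(k ∩ p, r(k, p), p) ∩ t(p, p, p) ∪ r(r(r(k, k), k ∩ k), t(t(k, p, p), r(k, p), k ∪ p)) ∪ k ∩ p ∩ r(k, k) ∩ t(k ∩ p, r(k, p), p) ∩ t(p, p, p) ∪ k ∩ p ∩ r(k, k) ∩ t(k ∩ p, r(k, p), p) ∩ t(p, p, p) ∪ k ∩ k ∩ p ∩ r(p, k) ∩ t(k, p, k) ∩ t(t(k, p, k), r(p, k), r(k, k)) ∪ r(k ∩ k ∩ k ∩ p ∩ p ∪ k ∩ k ∩ k ∩ p ∩ p ∪ k ∩ k ∩ k ∩ p ∩ p ∪ k ∩ k ∩ p ∩ p ∩ p, t(k ∩ k ∩ p, k ∪ p, k ∪ k ∪ p ∪ p))
Sort:  k ∩ k ∩ p ∩ r(p, k) ∩ t(k, p, k) ∩ t(t(k, p, k), r(p, k), r(k, k)) ∪ k ∩ k ∩ r(k, k) ∩ t(k ∩ p, r(k, p), p) ∩ t(p, p, p) ∪ k ∩ p ∩ p ∩ r(p, k) ∩ t(k, p, k) ∩ t(t(k, p, k), r(p, k), r(k, k)) ∪ k ∩ p ∩ r(k, k) ∩ t(k ∩ p, r(k, p), p) ∩ t(p, p, p) ∪ k ∩ p ∩ r(k, k) ∩ t(k ∩ p, r(k, p), p) ∩ t(p, p, p) ∪ r(k ∩ k ∩ k ∩ p ∩ p ∪ k ∩ k ∩ k ∩ p ∩ p ∪ k ∩ k ∩ k ∩ p ∩ p ∪ k ∩ k ∩ p ∩ p ∩ p, t(k ∩ k ∩ p, k ∪ p, k ∪ k ∪ p ∪ p)) ∪ r(r(r(k, k), k ∩ k), t(t(k, p, p), r(k, p), k ∪ p))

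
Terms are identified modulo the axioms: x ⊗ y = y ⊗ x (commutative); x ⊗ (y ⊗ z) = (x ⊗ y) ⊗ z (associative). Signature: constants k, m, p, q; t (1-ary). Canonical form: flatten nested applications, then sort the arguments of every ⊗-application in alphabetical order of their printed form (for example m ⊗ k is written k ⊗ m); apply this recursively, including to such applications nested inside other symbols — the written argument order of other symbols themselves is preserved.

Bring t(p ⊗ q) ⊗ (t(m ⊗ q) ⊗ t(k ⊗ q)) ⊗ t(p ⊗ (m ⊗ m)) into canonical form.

Flatten:  t(p ⊗ q) ⊗ t(m ⊗ q) ⊗ t(k ⊗ q) ⊗ t(p ⊗ (m ⊗ m))
Canonicalize subterm:  t(p ⊗ (m ⊗ m))  →  t(m ⊗ m ⊗ p)
Sort:  t(k ⊗ q) ⊗ t(m ⊗ m ⊗ p) ⊗ t(m ⊗ q) ⊗ t(p ⊗ q)

Answer: t(k ⊗ q) ⊗ t(m ⊗ m ⊗ p) ⊗ t(m ⊗ q) ⊗ t(p ⊗ q)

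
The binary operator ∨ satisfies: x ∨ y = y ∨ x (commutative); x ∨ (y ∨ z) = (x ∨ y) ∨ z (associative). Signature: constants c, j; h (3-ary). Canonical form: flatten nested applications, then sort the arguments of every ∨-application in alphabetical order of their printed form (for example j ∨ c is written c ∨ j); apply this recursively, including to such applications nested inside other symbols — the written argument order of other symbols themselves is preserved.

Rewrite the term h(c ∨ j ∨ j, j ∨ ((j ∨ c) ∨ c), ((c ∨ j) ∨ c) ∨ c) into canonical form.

Descend into:  ((c ∨ j) ∨ c) ∨ c
Un-nest:  c ∨ j ∨ c ∨ c
Order the arguments:  c ∨ c ∨ c ∨ j
Reassemble:  h(c ∨ j ∨ j, c ∨ c ∨ j ∨ j, c ∨ c ∨ c ∨ j)

Answer: h(c ∨ j ∨ j, c ∨ c ∨ j ∨ j, c ∨ c ∨ c ∨ j)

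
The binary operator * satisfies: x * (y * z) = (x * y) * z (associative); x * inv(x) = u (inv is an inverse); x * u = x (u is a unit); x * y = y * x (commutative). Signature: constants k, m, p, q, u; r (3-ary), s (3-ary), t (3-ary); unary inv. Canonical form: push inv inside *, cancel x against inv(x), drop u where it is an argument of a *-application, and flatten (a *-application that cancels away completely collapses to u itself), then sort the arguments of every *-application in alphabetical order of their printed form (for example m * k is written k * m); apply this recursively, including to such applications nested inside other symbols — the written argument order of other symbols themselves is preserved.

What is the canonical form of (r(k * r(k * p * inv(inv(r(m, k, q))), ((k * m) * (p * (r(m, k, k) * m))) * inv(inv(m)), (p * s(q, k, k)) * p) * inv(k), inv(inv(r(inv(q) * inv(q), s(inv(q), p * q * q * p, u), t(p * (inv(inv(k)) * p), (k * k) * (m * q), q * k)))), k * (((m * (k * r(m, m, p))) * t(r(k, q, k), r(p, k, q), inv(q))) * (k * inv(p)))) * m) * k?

Answer: k * m * r(r(k * p * r(m, k, q), k * m * m * m * p * r(m, k, k), p * p * s(q, k, k)), r(inv(q) * inv(q), s(inv(q), p * p * q * q, u), t(k * p * p, k * k * m * q, k * q)), inv(p) * k * k * k * m * r(m, m, p) * t(r(k, q, k), r(p, k, q), inv(q)))

Derivation:
Push inv inside:  distribute inv over * and collapse double inv
Collect terms:  r(r(k * p * r(m, k, q), k * m * m * m * p * r(m, k, k), p * p * s(q, k, k)), r(inv(q) * inv(q), s(inv(q), p * p * q * q, u), t(k * p * p, k * k * m * q, k * q)), inv(p) * k * k * k * m * r(m, m, p) * t(r(k, q, k), r(p, k, q), inv(q))) * m * k
Sort arguments:  k * m * r(r(k * p * r(m, k, q), k * m * m * m * p * r(m, k, k), p * p * s(q, k, k)), r(inv(q) * inv(q), s(inv(q), p * p * q * q, u), t(k * p * p, k * k * m * q, k * q)), inv(p) * k * k * k * m * r(m, m, p) * t(r(k, q, k), r(p, k, q), inv(q)))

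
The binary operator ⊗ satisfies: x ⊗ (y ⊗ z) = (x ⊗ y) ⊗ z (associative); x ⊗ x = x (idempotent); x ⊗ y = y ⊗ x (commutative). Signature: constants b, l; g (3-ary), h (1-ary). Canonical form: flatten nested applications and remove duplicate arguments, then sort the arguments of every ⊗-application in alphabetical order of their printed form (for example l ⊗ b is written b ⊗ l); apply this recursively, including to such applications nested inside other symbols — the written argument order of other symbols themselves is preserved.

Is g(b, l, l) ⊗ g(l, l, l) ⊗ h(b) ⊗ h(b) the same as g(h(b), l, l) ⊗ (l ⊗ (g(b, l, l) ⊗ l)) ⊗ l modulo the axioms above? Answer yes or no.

Left:  g(b, l, l) ⊗ g(l, l, l) ⊗ h(b) ⊗ h(b)
  Drop duplicates:  drop duplicate h(b)
  Sort:  g(b, l, l) ⊗ g(l, l, l) ⊗ h(b)
Right:  g(h(b), l, l) ⊗ (l ⊗ (g(b, l, l) ⊗ l)) ⊗ l
  Merge nested applications:  g(h(b), l, l) ⊗ l ⊗ g(b, l, l) ⊗ l ⊗ l
  Drop duplicates:  drop duplicate l, l
  Sort arguments:  g(b, l, l) ⊗ g(h(b), l, l) ⊗ l

Answer: no — g(b, l, l) ⊗ g(l, l, l) ⊗ h(b) vs g(b, l, l) ⊗ g(h(b), l, l) ⊗ l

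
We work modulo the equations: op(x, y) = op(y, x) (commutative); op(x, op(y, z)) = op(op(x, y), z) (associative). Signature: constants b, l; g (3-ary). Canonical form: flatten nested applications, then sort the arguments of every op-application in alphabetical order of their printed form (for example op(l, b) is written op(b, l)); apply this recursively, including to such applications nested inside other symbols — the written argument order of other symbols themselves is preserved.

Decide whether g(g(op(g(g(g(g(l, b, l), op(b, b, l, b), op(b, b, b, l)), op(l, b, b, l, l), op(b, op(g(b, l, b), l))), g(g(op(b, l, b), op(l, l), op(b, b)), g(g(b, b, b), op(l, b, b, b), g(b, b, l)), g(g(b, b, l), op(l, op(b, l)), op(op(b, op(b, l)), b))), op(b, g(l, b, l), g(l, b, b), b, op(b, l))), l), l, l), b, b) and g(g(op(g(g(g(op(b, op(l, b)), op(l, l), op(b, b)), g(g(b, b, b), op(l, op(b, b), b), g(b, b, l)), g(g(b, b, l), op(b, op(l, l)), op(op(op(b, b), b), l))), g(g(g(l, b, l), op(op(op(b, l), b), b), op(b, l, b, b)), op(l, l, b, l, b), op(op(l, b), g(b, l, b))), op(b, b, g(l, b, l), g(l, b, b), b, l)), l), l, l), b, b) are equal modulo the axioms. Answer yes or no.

Answer: no — g(g(op(g(g(g(g(l, b, l), op(b, b, b, l), op(b, b, b, l)), op(b, b, l, l, l), op(b, g(b, l, b), l)), g(g(op(b, b, l), op(l, l), op(b, b)), g(g(b, b, b), op(b, b, b, l), g(b, b, l)), g(g(b, b, l), op(b, l, l), op(b, b, b, l))), op(b, b, b, g(l, b, b), g(l, b, l), l)), l), l, l), b, b) vs g(g(op(g(g(g(op(b, b, l), op(l, l), op(b, b)), g(g(b, b, b), op(b, b, b, l), g(b, b, l)), g(g(b, b, l), op(b, l, l), op(b, b, b, l))), g(g(g(l, b, l), op(b, b, b, l), op(b, b, b, l)), op(b, b, l, l, l), op(b, g(b, l, b), l)), op(b, b, b, g(l, b, b), g(l, b, l), l)), l), l, l), b, b)

Derivation:
Left:  g(g(op(g(g(g(g(l, b, l), op(b, b, l, b), op(b, b, b, l)), op(l, b, b, l, l), op(b, op(g(b, l, b), l))), g(g(op(b, l, b), op(l, l), op(b, b)), g(g(b, b, b), op(l, b, b, b), g(b, b, l)), g(g(b, b, l), op(l, op(b, l)), op(op(b, op(b, l)), b))), op(b, g(l, b, l), g(l, b, b), b, op(b, l))), l), l, l), b, b)
  Focus inside:  op(g(g(g(g(l, b, l), op(b, b, l, b), op(b, b, b, l)), op(l, b, b, l, l), op(b, op(g(b, l, b), l))), g(g(op(b, l, b), op(l, l), op(b, b)), g(g(b, b, b), op(l, b, b, b), g(b, b, l)), g(g(b, b, l), op(l, op(b, l)), op(op(b, op(b, l)), b))), op(b, g(l, b, l), g(l, b, b), b, op(b, l))), l)
  Canonicalize subterm:  g(g(g(g(l, b, l), op(b, b, l, b), op(b, b, b, l)), op(l, b, b, l, l), op(b, op(g(b, l, b), l))), g(g(op(b, l, b), op(l, l), op(b, b)), g(g(b, b, b), op(l, b, b, b), g(b, b, l)), g(g(b, b, l), op(l, op(b, l)), op(op(b, op(b, l)), b))), op(b, g(l, b, l), g(l, b, b), b, op(b, l)))  →  g(g(g(g(l, b, l), op(b, b, b, l), op(b, b, b, l)), op(b, b, l, l, l), op(b, g(b, l, b), l)), g(g(op(b, b, l), op(l, l), op(b, b)), g(g(b, b, b), op(b, b, b, l), g(b, b, l)), g(g(b, b, l), op(b, l, l), op(b, b, b, l))), op(b, b, b, g(l, b, b), g(l, b, l), l))
  Sort arguments:  op(g(g(g(g(l, b, l), op(b, b, b, l), op(b, b, b, l)), op(b, b, l, l, l), op(b, g(b, l, b), l)), g(g(op(b, b, l), op(l, l), op(b, b)), g(g(b, b, b), op(b, b, b, l), g(b, b, l)), g(g(b, b, l), op(b, l, l), op(b, b, b, l))), op(b, b, b, g(l, b, b), g(l, b, l), l)), l)
  Rebuild:  g(g(op(g(g(g(g(l, b, l), op(b, b, b, l), op(b, b, b, l)), op(b, b, l, l, l), op(b, g(b, l, b), l)), g(g(op(b, b, l), op(l, l), op(b, b)), g(g(b, b, b), op(b, b, b, l), g(b, b, l)), g(g(b, b, l), op(b, l, l), op(b, b, b, l))), op(b, b, b, g(l, b, b), g(l, b, l), l)), l), l, l), b, b)
Right:  g(g(op(g(g(g(op(b, op(l, b)), op(l, l), op(b, b)), g(g(b, b, b), op(l, op(b, b), b), g(b, b, l)), g(g(b, b, l), op(b, op(l, l)), op(op(op(b, b), b), l))), g(g(g(l, b, l), op(op(op(b, l), b), b), op(b, l, b, b)), op(l, l, b, l, b), op(op(l, b), g(b, l, b))), op(b, b, g(l, b, l), g(l, b, b), b, l)), l), l, l), b, b)
  Work inside:  op(g(g(g(op(b, op(l, b)), op(l, l), op(b, b)), g(g(b, b, b), op(l, op(b, b), b), g(b, b, l)), g(g(b, b, l), op(b, op(l, l)), op(op(op(b, b), b), l))), g(g(g(l, b, l), op(op(op(b, l), b), b), op(b, l, b, b)), op(l, l, b, l, b), op(op(l, b), g(b, l, b))), op(b, b, g(l, b, l), g(l, b, b), b, l)), l)
  Inside:  g(g(g(op(b, op(l, b)), op(l, l), op(b, b)), g(g(b, b, b), op(l, op(b, b), b), g(b, b, l)), g(g(b, b, l), op(b, op(l, l)), op(op(op(b, b), b), l))), g(g(g(l, b, l), op(op(op(b, l), b), b), op(b, l, b, b)), op(l, l, b, l, b), op(op(l, b), g(b, l, b))), op(b, b, g(l, b, l), g(l, b, b), b, l))  →  g(g(g(op(b, b, l), op(l, l), op(b, b)), g(g(b, b, b), op(b, b, b, l), g(b, b, l)), g(g(b, b, l), op(b, l, l), op(b, b, b, l))), g(g(g(l, b, l), op(b, b, b, l), op(b, b, b, l)), op(b, b, l, l, l), op(b, g(b, l, b), l)), op(b, b, b, g(l, b, b), g(l, b, l), l))
  Sort:  op(g(g(g(op(b, b, l), op(l, l), op(b, b)), g(g(b, b, b), op(b, b, b, l), g(b, b, l)), g(g(b, b, l), op(b, l, l), op(b, b, b, l))), g(g(g(l, b, l), op(b, b, b, l), op(b, b, b, l)), op(b, b, l, l, l), op(b, g(b, l, b), l)), op(b, b, b, g(l, b, b), g(l, b, l), l)), l)
  Rebuild:  g(g(op(g(g(g(op(b, b, l), op(l, l), op(b, b)), g(g(b, b, b), op(b, b, b, l), g(b, b, l)), g(g(b, b, l), op(b, l, l), op(b, b, b, l))), g(g(g(l, b, l), op(b, b, b, l), op(b, b, b, l)), op(b, b, l, l, l), op(b, g(b, l, b), l)), op(b, b, b, g(l, b, b), g(l, b, l), l)), l), l, l), b, b)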